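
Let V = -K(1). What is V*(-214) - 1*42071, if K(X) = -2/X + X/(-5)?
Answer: -212709/5 ≈ -42542.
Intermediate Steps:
K(X) = -2/X - X/5 (K(X) = -2/X + X*(-1/5) = -2/X - X/5)
V = 11/5 (V = -(-2/1 - 1/5*1) = -(-2*1 - 1/5) = -(-2 - 1/5) = -1*(-11/5) = 11/5 ≈ 2.2000)
V*(-214) - 1*42071 = (11/5)*(-214) - 1*42071 = -2354/5 - 42071 = -212709/5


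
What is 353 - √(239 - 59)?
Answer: 353 - 6*√5 ≈ 339.58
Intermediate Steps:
353 - √(239 - 59) = 353 - √180 = 353 - 6*√5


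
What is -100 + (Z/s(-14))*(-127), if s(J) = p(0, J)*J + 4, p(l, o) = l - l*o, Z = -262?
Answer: 16437/2 ≈ 8218.5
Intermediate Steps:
p(l, o) = l - l*o
s(J) = 4 (s(J) = (0*(1 - J))*J + 4 = 0*J + 4 = 0 + 4 = 4)
-100 + (Z/s(-14))*(-127) = -100 - 262/4*(-127) = -100 - 262*1/4*(-127) = -100 - 131/2*(-127) = -100 + 16637/2 = 16437/2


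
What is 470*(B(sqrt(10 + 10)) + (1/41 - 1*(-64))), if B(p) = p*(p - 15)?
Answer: 1619150/41 - 14100*sqrt(5) ≈ 7962.9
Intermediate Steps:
B(p) = p*(-15 + p)
470*(B(sqrt(10 + 10)) + (1/41 - 1*(-64))) = 470*(sqrt(10 + 10)*(-15 + sqrt(10 + 10)) + (1/41 - 1*(-64))) = 470*(sqrt(20)*(-15 + sqrt(20)) + (1/41 + 64)) = 470*((2*sqrt(5))*(-15 + 2*sqrt(5)) + 2625/41) = 470*(2*sqrt(5)*(-15 + 2*sqrt(5)) + 2625/41) = 470*(2625/41 + 2*sqrt(5)*(-15 + 2*sqrt(5))) = 1233750/41 + 940*sqrt(5)*(-15 + 2*sqrt(5))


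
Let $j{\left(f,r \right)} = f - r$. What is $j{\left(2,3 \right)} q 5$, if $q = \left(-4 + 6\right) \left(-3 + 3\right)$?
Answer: $0$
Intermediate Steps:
$q = 0$ ($q = 2 \cdot 0 = 0$)
$j{\left(2,3 \right)} q 5 = \left(2 - 3\right) 0 \cdot 5 = \left(-1\right) 0 \cdot 5 = 0 \cdot 5 = 0$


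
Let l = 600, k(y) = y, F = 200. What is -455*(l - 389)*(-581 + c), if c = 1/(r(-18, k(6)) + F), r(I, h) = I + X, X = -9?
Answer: 9649654560/173 ≈ 5.5778e+7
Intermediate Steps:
r(I, h) = -9 + I (r(I, h) = I - 9 = -9 + I)
c = 1/173 (c = 1/((-9 - 18) + 200) = 1/(-27 + 200) = 1/173 ≈ 0.0057803)
-455*(l - 389)*(-581 + c) = -455*(600 - 389)*(-581 + 1/173) = -96005*(-100512)/173 = -455*(-21208032/173) = 9649654560/173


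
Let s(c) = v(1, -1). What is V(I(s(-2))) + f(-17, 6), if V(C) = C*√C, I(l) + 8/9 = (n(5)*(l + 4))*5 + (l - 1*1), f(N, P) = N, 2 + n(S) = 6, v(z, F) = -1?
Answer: -17 + 514*√514/27 ≈ 414.60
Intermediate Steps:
s(c) = -1
n(S) = 4 (n(S) = -2 + 6 = 4)
I(l) = 703/9 + 21*l (I(l) = -8/9 + ((4*(l + 4))*5 + (l - 1*1)) = -8/9 + ((4*(4 + l))*5 + (l - 1)) = -8/9 + ((16 + 4*l)*5 + (-1 + l)) = -8/9 + ((80 + 20*l) + (-1 + l)) = -8/9 + (79 + 21*l) = 703/9 + 21*l)
V(C) = C^(3/2)
V(I(s(-2))) + f(-17, 6) = (703/9 + 21*(-1))^(3/2) - 17 = (703/9 - 21)^(3/2) - 17 = (514/9)^(3/2) - 17 = 514*√514/27 - 17 = -17 + 514*√514/27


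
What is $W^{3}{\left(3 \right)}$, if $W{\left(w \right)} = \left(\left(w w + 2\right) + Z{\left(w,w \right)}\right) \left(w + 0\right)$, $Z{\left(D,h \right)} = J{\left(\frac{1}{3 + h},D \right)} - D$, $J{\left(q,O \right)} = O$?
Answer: $35937$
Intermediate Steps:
$Z{\left(D,h \right)} = 0$ ($Z{\left(D,h \right)} = D - D = 0$)
$W{\left(w \right)} = w \left(2 + w^{2}\right)$ ($W{\left(w \right)} = \left(\left(w w + 2\right) + 0\right) \left(w + 0\right) = \left(\left(w^{2} + 2\right) + 0\right) w = \left(\left(2 + w^{2}\right) + 0\right) w = \left(2 + w^{2}\right) w = w \left(2 + w^{2}\right)$)
$W^{3}{\left(3 \right)} = \left(3 \left(2 + 3^{2}\right)\right)^{3} = \left(3 \left(2 + 9\right)\right)^{3} = \left(3 \cdot 11\right)^{3} = 33^{3} = 35937$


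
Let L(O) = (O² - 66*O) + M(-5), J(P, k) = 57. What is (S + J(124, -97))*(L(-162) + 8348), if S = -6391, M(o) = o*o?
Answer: -286987206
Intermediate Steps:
M(o) = o²
L(O) = 25 + O² - 66*O (L(O) = (O² - 66*O) + (-5)² = (O² - 66*O) + 25 = 25 + O² - 66*O)
(S + J(124, -97))*(L(-162) + 8348) = (-6391 + 57)*((25 + (-162)² - 66*(-162)) + 8348) = -6334*((25 + 26244 + 10692) + 8348) = -6334*(36961 + 8348) = -6334*45309 = -286987206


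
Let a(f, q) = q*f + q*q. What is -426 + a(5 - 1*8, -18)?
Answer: -48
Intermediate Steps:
a(f, q) = q² + f*q (a(f, q) = f*q + q² = q² + f*q)
-426 + a(5 - 1*8, -18) = -426 - 18*((5 - 1*8) - 18) = -426 - 18*((5 - 8) - 18) = -426 - 18*(-3 - 18) = -426 - 18*(-21) = -426 + 378 = -48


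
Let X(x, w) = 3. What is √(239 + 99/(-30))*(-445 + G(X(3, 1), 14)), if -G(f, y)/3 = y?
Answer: -487*√23570/10 ≈ -7476.7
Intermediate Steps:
G(f, y) = -3*y
√(239 + 99/(-30))*(-445 + G(X(3, 1), 14)) = √(239 + 99/(-30))*(-445 - 3*14) = √(239 + 99*(-1/30))*(-445 - 42) = √(239 - 33/10)*(-487) = √(2357/10)*(-487) = (√23570/10)*(-487) = -487*√23570/10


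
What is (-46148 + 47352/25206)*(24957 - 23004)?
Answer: -378608298768/4201 ≈ -9.0123e+7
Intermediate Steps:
(-46148 + 47352/25206)*(24957 - 23004) = (-46148 + 47352*(1/25206))*1953 = (-46148 + 7892/4201)*1953 = -193859856/4201*1953 = -378608298768/4201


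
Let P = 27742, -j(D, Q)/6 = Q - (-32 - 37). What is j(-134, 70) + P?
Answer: 26908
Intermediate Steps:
j(D, Q) = -414 - 6*Q (j(D, Q) = -6*(Q - (-32 - 37)) = -6*(Q - 1*(-69)) = -6*(Q + 69) = -6*(69 + Q) = -414 - 6*Q)
j(-134, 70) + P = (-414 - 6*70) + 27742 = (-414 - 420) + 27742 = -834 + 27742 = 26908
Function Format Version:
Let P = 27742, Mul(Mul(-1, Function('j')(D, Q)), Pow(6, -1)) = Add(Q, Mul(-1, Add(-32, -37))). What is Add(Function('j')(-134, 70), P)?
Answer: 26908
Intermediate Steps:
Function('j')(D, Q) = Add(-414, Mul(-6, Q)) (Function('j')(D, Q) = Mul(-6, Add(Q, Mul(-1, Add(-32, -37)))) = Mul(-6, Add(Q, Mul(-1, -69))) = Mul(-6, Add(Q, 69)) = Mul(-6, Add(69, Q)) = Add(-414, Mul(-6, Q)))
Add(Function('j')(-134, 70), P) = Add(Add(-414, Mul(-6, 70)), 27742) = Add(Add(-414, -420), 27742) = Add(-834, 27742) = 26908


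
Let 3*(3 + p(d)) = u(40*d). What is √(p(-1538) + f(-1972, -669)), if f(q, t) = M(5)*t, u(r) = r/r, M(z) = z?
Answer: 11*I*√249/3 ≈ 57.859*I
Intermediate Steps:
u(r) = 1
p(d) = -8/3 (p(d) = -3 + (⅓)*1 = -3 + ⅓ = -8/3)
f(q, t) = 5*t
√(p(-1538) + f(-1972, -669)) = √(-8/3 + 5*(-669)) = √(-8/3 - 3345) = √(-10043/3) = 11*I*√249/3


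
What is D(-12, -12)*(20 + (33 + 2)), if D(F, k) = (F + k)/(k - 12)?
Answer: 55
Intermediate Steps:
D(F, k) = (F + k)/(-12 + k)
D(-12, -12)*(20 + (33 + 2)) = ((-12 - 12)/(-12 - 12))*(20 + (33 + 2)) = (-24/(-24))*(20 + 35) = -1/24*(-24)*55 = 1*55 = 55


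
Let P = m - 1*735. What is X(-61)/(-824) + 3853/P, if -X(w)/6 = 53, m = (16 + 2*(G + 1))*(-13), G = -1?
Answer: -1437499/388516 ≈ -3.7000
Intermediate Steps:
m = -208 (m = (16 + 2*(-1 + 1))*(-13) = (16 + 2*0)*(-13) = (16 + 0)*(-13) = 16*(-13) = -208)
X(w) = -318 (X(w) = -6*53 = -318)
P = -943 (P = -208 - 1*735 = -208 - 735 = -943)
X(-61)/(-824) + 3853/P = -318/(-824) + 3853/(-943) = -318*(-1/824) + 3853*(-1/943) = 159/412 - 3853/943 = -1437499/388516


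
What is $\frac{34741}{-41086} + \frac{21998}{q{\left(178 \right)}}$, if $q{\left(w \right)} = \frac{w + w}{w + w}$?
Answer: $\frac{903775087}{41086} \approx 21997.0$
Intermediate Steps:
$q{\left(w \right)} = 1$ ($q{\left(w \right)} = \frac{2 w}{2 w} = 2 w \frac{1}{2 w} = 1$)
$\frac{34741}{-41086} + \frac{21998}{q{\left(178 \right)}} = \frac{34741}{-41086} + \frac{21998}{1} = 34741 \left(- \frac{1}{41086}\right) + 21998 \cdot 1 = - \frac{34741}{41086} + 21998 = \frac{903775087}{41086}$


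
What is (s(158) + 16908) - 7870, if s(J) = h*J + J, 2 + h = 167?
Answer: 35266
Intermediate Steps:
h = 165 (h = -2 + 167 = 165)
s(J) = 166*J (s(J) = 165*J + J = 166*J)
(s(158) + 16908) - 7870 = (166*158 + 16908) - 7870 = (26228 + 16908) - 7870 = 43136 - 7870 = 35266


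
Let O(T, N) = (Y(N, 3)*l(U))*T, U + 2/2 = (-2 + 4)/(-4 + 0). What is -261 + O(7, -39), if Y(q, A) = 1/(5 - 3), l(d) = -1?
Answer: -529/2 ≈ -264.50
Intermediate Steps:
U = -3/2 (U = -1 + (-2 + 4)/(-4 + 0) = -1 + 2/(-4) = -1 + 2*(-1/4) = -1 - 1/2 = -3/2 ≈ -1.5000)
Y(q, A) = 1/2
O(T, N) = -T/2 (O(T, N) = ((1/2)*(-1))*T = -T/2)
-261 + O(7, -39) = -261 - 1/2*7 = -261 - 7/2 = -529/2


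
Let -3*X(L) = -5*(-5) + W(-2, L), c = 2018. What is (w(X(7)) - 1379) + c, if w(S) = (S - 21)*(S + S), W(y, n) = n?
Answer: 11831/9 ≈ 1314.6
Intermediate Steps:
X(L) = -25/3 - L/3 (X(L) = -(-5*(-5) + L)/3 = -(25 + L)/3 = -25/3 - L/3)
w(S) = 2*S*(-21 + S) (w(S) = (-21 + S)*(2*S) = 2*S*(-21 + S))
(w(X(7)) - 1379) + c = (2*(-25/3 - 1/3*7)*(-21 + (-25/3 - 1/3*7)) - 1379) + 2018 = (2*(-25/3 - 7/3)*(-21 + (-25/3 - 7/3)) - 1379) + 2018 = (2*(-32/3)*(-21 - 32/3) - 1379) + 2018 = (2*(-32/3)*(-95/3) - 1379) + 2018 = (6080/9 - 1379) + 2018 = -6331/9 + 2018 = 11831/9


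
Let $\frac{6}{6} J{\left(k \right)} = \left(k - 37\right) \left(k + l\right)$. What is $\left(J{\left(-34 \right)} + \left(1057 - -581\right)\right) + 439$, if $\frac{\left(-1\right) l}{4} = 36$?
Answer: $14715$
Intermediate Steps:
$l = -144$ ($l = \left(-4\right) 36 = -144$)
$J{\left(k \right)} = \left(-144 + k\right) \left(-37 + k\right)$ ($J{\left(k \right)} = \left(k - 37\right) \left(k - 144\right) = \left(-37 + k\right) \left(-144 + k\right) = \left(-144 + k\right) \left(-37 + k\right)$)
$\left(J{\left(-34 \right)} + \left(1057 - -581\right)\right) + 439 = \left(\left(5328 + \left(-34\right)^{2} - -6154\right) + \left(1057 - -581\right)\right) + 439 = \left(\left(5328 + 1156 + 6154\right) + \left(1057 + 581\right)\right) + 439 = \left(12638 + 1638\right) + 439 = 14276 + 439 = 14715$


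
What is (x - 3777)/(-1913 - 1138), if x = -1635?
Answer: 1804/1017 ≈ 1.7738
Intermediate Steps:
(x - 3777)/(-1913 - 1138) = (-1635 - 3777)/(-1913 - 1138) = -5412/(-3051) = -5412*(-1/3051) = 1804/1017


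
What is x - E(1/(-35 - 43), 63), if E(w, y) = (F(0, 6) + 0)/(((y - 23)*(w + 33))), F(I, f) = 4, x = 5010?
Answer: 64453611/12865 ≈ 5010.0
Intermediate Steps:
E(w, y) = 4/((-23 + y)*(33 + w)) (E(w, y) = (4 + 0)/(((y - 23)*(w + 33))) = 4/(((-23 + y)*(33 + w))) = 4*(1/((-23 + y)*(33 + w))) = 4/((-23 + y)*(33 + w)))
x - E(1/(-35 - 43), 63) = 5010 - 4/(-759 - 23/(-35 - 43) + 33*63 + 63/(-35 - 43)) = 5010 - 4/(-759 - 23/(-78) + 2079 + 63/(-78)) = 5010 - 4/(-759 - 23*(-1/78) + 2079 - 1/78*63) = 5010 - 4/(-759 + 23/78 + 2079 - 21/26) = 5010 - 4/51460/39 = 5010 - 4*39/51460 = 5010 - 1*39/12865 = 5010 - 39/12865 = 64453611/12865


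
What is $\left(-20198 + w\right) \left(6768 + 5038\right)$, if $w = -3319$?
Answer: $-277641702$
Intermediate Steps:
$\left(-20198 + w\right) \left(6768 + 5038\right) = \left(-20198 - 3319\right) \left(6768 + 5038\right) = \left(-23517\right) 11806 = -277641702$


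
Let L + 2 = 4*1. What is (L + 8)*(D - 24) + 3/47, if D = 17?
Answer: -3287/47 ≈ -69.936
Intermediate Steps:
L = 2 (L = -2 + 4*1 = -2 + 4 = 2)
(L + 8)*(D - 24) + 3/47 = (2 + 8)*(17 - 24) + 3/47 = 10*(-7) + (1/47)*3 = -70 + 3/47 = -3287/47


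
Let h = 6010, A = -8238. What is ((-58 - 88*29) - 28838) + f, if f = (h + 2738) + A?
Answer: -30938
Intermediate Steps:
f = 510 (f = (6010 + 2738) - 8238 = 8748 - 8238 = 510)
((-58 - 88*29) - 28838) + f = ((-58 - 88*29) - 28838) + 510 = ((-58 - 2552) - 28838) + 510 = (-2610 - 28838) + 510 = -31448 + 510 = -30938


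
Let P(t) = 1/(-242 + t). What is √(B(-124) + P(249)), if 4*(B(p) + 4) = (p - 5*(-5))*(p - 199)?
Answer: 3*√174013/14 ≈ 89.389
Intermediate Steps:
B(p) = -4 + (-199 + p)*(25 + p)/4 (B(p) = -4 + ((p - 5*(-5))*(p - 199))/4 = -4 + ((p + 25)*(-199 + p))/4 = -4 + ((25 + p)*(-199 + p))/4 = -4 + ((-199 + p)*(25 + p))/4 = -4 + (-199 + p)*(25 + p)/4)
√(B(-124) + P(249)) = √((-4991/4 - 87/2*(-124) + (¼)*(-124)²) + 1/(-242 + 249)) = √((-4991/4 + 5394 + (¼)*15376) + 1/7) = √((-4991/4 + 5394 + 3844) + ⅐) = √(31961/4 + ⅐) = √(223731/28) = 3*√174013/14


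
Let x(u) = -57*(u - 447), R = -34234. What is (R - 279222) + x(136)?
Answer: -295729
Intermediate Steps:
x(u) = 25479 - 57*u (x(u) = -57*(-447 + u) = 25479 - 57*u)
(R - 279222) + x(136) = (-34234 - 279222) + (25479 - 57*136) = -313456 + (25479 - 7752) = -313456 + 17727 = -295729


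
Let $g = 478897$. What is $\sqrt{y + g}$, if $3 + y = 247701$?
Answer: $\sqrt{726595} \approx 852.41$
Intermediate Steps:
$y = 247698$ ($y = -3 + 247701 = 247698$)
$\sqrt{y + g} = \sqrt{247698 + 478897} = \sqrt{726595}$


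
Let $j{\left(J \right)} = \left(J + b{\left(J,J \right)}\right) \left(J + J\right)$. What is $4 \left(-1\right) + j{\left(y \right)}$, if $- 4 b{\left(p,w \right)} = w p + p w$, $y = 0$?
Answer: $-4$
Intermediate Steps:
$b{\left(p,w \right)} = - \frac{p w}{2}$ ($b{\left(p,w \right)} = - \frac{w p + p w}{4} = - \frac{p w + p w}{4} = - \frac{2 p w}{4} = - \frac{p w}{2}$)
$j{\left(J \right)} = 2 J \left(J - \frac{J^{2}}{2}\right)$ ($j{\left(J \right)} = \left(J - \frac{J J}{2}\right) \left(J + J\right) = \left(J - \frac{J^{2}}{2}\right) 2 J = 2 J \left(J - \frac{J^{2}}{2}\right)$)
$4 \left(-1\right) + j{\left(y \right)} = 4 \left(-1\right) + 0^{2} \left(2 - 0\right) = -4 + 0 \left(2 + 0\right) = -4 + 0 \cdot 2 = -4 + 0 = -4$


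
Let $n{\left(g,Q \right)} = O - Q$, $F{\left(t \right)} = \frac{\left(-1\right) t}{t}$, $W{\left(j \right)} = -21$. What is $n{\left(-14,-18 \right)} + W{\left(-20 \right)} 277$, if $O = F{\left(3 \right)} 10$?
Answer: $-5809$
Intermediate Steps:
$F{\left(t \right)} = -1$
$O = -10$ ($O = \left(-1\right) 10 = -10$)
$n{\left(g,Q \right)} = -10 - Q$
$n{\left(-14,-18 \right)} + W{\left(-20 \right)} 277 = \left(-10 - -18\right) - 5817 = \left(-10 + 18\right) - 5817 = 8 - 5817 = -5809$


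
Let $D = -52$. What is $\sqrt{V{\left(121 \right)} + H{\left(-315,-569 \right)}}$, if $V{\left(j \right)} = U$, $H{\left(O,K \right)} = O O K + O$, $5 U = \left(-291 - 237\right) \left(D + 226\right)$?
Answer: $\frac{6 i \sqrt{39220635}}{5} \approx 7515.2 i$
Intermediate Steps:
$U = - \frac{91872}{5}$ ($U = \frac{\left(-291 - 237\right) \left(-52 + 226\right)}{5} = \frac{\left(-528\right) 174}{5} = \frac{1}{5} \left(-91872\right) = - \frac{91872}{5} \approx -18374.0$)
$H{\left(O,K \right)} = O + K O^{2}$ ($H{\left(O,K \right)} = O^{2} K + O = K O^{2} + O = O + K O^{2}$)
$V{\left(j \right)} = - \frac{91872}{5}$
$\sqrt{V{\left(121 \right)} + H{\left(-315,-569 \right)}} = \sqrt{- \frac{91872}{5} - 315 \left(1 - -179235\right)} = \sqrt{- \frac{91872}{5} - 315 \left(1 + 179235\right)} = \sqrt{- \frac{91872}{5} - 56459340} = \sqrt{- \frac{282388572}{5}} = \frac{6 i \sqrt{39220635}}{5}$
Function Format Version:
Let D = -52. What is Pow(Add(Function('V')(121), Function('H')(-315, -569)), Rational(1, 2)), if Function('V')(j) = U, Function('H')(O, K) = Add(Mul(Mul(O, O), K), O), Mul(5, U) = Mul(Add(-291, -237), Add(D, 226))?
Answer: Mul(Rational(6, 5), I, Pow(39220635, Rational(1, 2))) ≈ Mul(7515.2, I)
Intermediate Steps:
U = Rational(-91872, 5) (U = Mul(Rational(1, 5), Mul(Add(-291, -237), Add(-52, 226))) = Mul(Rational(1, 5), Mul(-528, 174)) = Mul(Rational(1, 5), -91872) = Rational(-91872, 5) ≈ -18374.)
Function('H')(O, K) = Add(O, Mul(K, Pow(O, 2))) (Function('H')(O, K) = Add(Mul(Pow(O, 2), K), O) = Add(Mul(K, Pow(O, 2)), O) = Add(O, Mul(K, Pow(O, 2))))
Function('V')(j) = Rational(-91872, 5)
Pow(Add(Function('V')(121), Function('H')(-315, -569)), Rational(1, 2)) = Pow(Add(Rational(-91872, 5), Mul(-315, Add(1, Mul(-569, -315)))), Rational(1, 2)) = Pow(Add(Rational(-91872, 5), Mul(-315, Add(1, 179235))), Rational(1, 2)) = Pow(Add(Rational(-91872, 5), Mul(-315, 179236)), Rational(1, 2)) = Pow(Add(Rational(-91872, 5), -56459340), Rational(1, 2)) = Pow(Rational(-282388572, 5), Rational(1, 2)) = Mul(Rational(6, 5), I, Pow(39220635, Rational(1, 2)))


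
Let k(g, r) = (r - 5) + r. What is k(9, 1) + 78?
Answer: 75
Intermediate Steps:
k(g, r) = -5 + 2*r (k(g, r) = (-5 + r) + r = -5 + 2*r)
k(9, 1) + 78 = (-5 + 2*1) + 78 = (-5 + 2) + 78 = -3 + 78 = 75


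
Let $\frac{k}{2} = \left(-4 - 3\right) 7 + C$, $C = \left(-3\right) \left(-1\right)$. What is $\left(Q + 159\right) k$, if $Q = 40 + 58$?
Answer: $-23644$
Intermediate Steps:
$C = 3$
$k = -92$ ($k = 2 \left(\left(-4 - 3\right) 7 + 3\right) = 2 \left(\left(-7\right) 7 + 3\right) = 2 \left(-49 + 3\right) = 2 \left(-46\right) = -92$)
$Q = 98$
$\left(Q + 159\right) k = \left(98 + 159\right) \left(-92\right) = 257 \left(-92\right) = -23644$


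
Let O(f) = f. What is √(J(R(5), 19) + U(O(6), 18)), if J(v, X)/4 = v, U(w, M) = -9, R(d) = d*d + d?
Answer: √111 ≈ 10.536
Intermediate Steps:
R(d) = d + d² (R(d) = d² + d = d + d²)
J(v, X) = 4*v
√(J(R(5), 19) + U(O(6), 18)) = √(4*(5*(1 + 5)) - 9) = √(4*(5*6) - 9) = √(4*30 - 9) = √(120 - 9) = √111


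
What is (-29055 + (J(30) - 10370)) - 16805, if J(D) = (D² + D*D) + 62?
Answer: -54368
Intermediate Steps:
J(D) = 62 + 2*D² (J(D) = (D² + D²) + 62 = 2*D² + 62 = 62 + 2*D²)
(-29055 + (J(30) - 10370)) - 16805 = (-29055 + ((62 + 2*30²) - 10370)) - 16805 = (-29055 + ((62 + 2*900) - 10370)) - 16805 = (-29055 + ((62 + 1800) - 10370)) - 16805 = (-29055 + (1862 - 10370)) - 16805 = (-29055 - 8508) - 16805 = -37563 - 16805 = -54368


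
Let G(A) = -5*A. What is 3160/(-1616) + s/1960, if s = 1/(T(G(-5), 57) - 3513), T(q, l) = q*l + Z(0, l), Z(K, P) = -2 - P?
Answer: -831103801/425020120 ≈ -1.9554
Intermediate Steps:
T(q, l) = -2 - l + l*q (T(q, l) = q*l + (-2 - l) = l*q + (-2 - l) = -2 - l + l*q)
s = -1/2147 (s = 1/((-2 - 1*57 + 57*(-5*(-5))) - 3513) = 1/((-2 - 57 + 57*25) - 3513) = 1/((-2 - 57 + 1425) - 3513) = 1/(1366 - 3513) = 1/(-2147) = -1/2147 ≈ -0.00046577)
3160/(-1616) + s/1960 = 3160/(-1616) - 1/2147/1960 = 3160*(-1/1616) - 1/2147*1/1960 = -395/202 - 1/4208120 = -831103801/425020120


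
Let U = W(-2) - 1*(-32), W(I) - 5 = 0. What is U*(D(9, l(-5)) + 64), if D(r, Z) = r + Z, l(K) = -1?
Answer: 2664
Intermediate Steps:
D(r, Z) = Z + r
W(I) = 5 (W(I) = 5 + 0 = 5)
U = 37 (U = 5 - 1*(-32) = 5 + 32 = 37)
U*(D(9, l(-5)) + 64) = 37*((-1 + 9) + 64) = 37*(8 + 64) = 37*72 = 2664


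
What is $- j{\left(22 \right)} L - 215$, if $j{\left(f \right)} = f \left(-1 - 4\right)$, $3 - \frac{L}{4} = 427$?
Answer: $-186775$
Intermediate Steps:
$L = -1696$ ($L = 12 - 1708 = -1696$)
$j{\left(f \right)} = - 5 f$ ($j{\left(f \right)} = f \left(-5\right) = - 5 f$)
$- j{\left(22 \right)} L - 215 = - \left(-5\right) 22 \left(-1696\right) - 215 = \left(-1\right) \left(-110\right) \left(-1696\right) - 215 = 110 \left(-1696\right) - 215 = -186560 - 215 = -186775$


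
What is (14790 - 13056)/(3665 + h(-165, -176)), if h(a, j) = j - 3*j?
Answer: 578/1339 ≈ 0.43167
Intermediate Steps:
h(a, j) = -2*j
(14790 - 13056)/(3665 + h(-165, -176)) = (14790 - 13056)/(3665 - 2*(-176)) = 1734/(3665 + 352) = 1734/4017 = 1734*(1/4017) = 578/1339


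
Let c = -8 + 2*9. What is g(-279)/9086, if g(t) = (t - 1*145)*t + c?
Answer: 59153/4543 ≈ 13.021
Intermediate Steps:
c = 10 (c = -8 + 18 = 10)
g(t) = 10 + t*(-145 + t) (g(t) = (t - 1*145)*t + 10 = (t - 145)*t + 10 = (-145 + t)*t + 10 = t*(-145 + t) + 10 = 10 + t*(-145 + t))
g(-279)/9086 = (10 + (-279)² - 145*(-279))/9086 = (10 + 77841 + 40455)*(1/9086) = 118306*(1/9086) = 59153/4543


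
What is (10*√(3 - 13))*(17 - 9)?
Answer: 80*I*√10 ≈ 252.98*I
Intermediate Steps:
(10*√(3 - 13))*(17 - 9) = (10*√(-10))*8 = (10*(I*√10))*8 = (10*I*√10)*8 = 80*I*√10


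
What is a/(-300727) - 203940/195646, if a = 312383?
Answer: -5565761309/2674365211 ≈ -2.0812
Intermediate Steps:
a/(-300727) - 203940/195646 = 312383/(-300727) - 203940/195646 = 312383*(-1/300727) - 203940*1/195646 = -312383/300727 - 9270/8893 = -5565761309/2674365211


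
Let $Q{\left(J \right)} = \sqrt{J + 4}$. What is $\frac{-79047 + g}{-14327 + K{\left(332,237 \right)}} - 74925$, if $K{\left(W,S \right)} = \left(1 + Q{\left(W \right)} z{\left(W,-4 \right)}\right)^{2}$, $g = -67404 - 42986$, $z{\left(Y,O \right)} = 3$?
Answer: $- \frac{4783756424963}{63861554} + \frac{1136622 \sqrt{21}}{31930777} \approx -74908.0$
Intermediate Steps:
$Q{\left(J \right)} = \sqrt{4 + J}$
$g = -110390$ ($g = -67404 - 42986 = -110390$)
$K{\left(W,S \right)} = \left(1 + 3 \sqrt{4 + W}\right)^{2}$ ($K{\left(W,S \right)} = \left(1 + \sqrt{4 + W} 3\right)^{2} = \left(1 + 3 \sqrt{4 + W}\right)^{2}$)
$\frac{-79047 + g}{-14327 + K{\left(332,237 \right)}} - 74925 = \frac{-79047 - 110390}{-14327 + \left(1 + 3 \sqrt{4 + 332}\right)^{2}} - 74925 = - \frac{189437}{-14327 + \left(1 + 3 \sqrt{336}\right)^{2}} - 74925 = - \frac{189437}{-14327 + \left(1 + 3 \cdot 4 \sqrt{21}\right)^{2}} - 74925 = - \frac{189437}{-14327 + \left(1 + 12 \sqrt{21}\right)^{2}} - 74925 = -74925 - \frac{189437}{-14327 + \left(1 + 12 \sqrt{21}\right)^{2}}$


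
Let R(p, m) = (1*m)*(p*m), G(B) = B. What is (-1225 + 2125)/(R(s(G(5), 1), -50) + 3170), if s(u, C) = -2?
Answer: -30/61 ≈ -0.49180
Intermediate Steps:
R(p, m) = p*m² (R(p, m) = m*(m*p) = p*m²)
(-1225 + 2125)/(R(s(G(5), 1), -50) + 3170) = (-1225 + 2125)/(-2*(-50)² + 3170) = 900/(-2*2500 + 3170) = 900/(-5000 + 3170) = 900/(-1830) = 900*(-1/1830) = -30/61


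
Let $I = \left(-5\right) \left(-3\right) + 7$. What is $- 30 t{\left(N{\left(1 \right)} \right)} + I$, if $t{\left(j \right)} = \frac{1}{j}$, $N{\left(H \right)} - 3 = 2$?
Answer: $16$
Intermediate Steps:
$N{\left(H \right)} = 5$ ($N{\left(H \right)} = 3 + 2 = 5$)
$I = 22$ ($I = 15 + 7 = 22$)
$- 30 t{\left(N{\left(1 \right)} \right)} + I = - \frac{30}{5} + 22 = \left(-30\right) \frac{1}{5} + 22 = -6 + 22 = 16$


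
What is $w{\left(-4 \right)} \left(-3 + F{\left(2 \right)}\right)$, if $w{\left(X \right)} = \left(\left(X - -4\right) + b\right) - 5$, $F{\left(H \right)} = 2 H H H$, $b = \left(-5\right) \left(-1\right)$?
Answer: $0$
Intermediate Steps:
$b = 5$
$F{\left(H \right)} = 2 H^{3}$ ($F{\left(H \right)} = 2 H^{2} H = 2 H^{3}$)
$w{\left(X \right)} = 4 + X$ ($w{\left(X \right)} = \left(\left(X - -4\right) + 5\right) - 5 = \left(\left(X + 4\right) + 5\right) - 5 = \left(\left(4 + X\right) + 5\right) - 5 = \left(9 + X\right) - 5 = 4 + X$)
$w{\left(-4 \right)} \left(-3 + F{\left(2 \right)}\right) = \left(4 - 4\right) \left(-3 + 2 \cdot 2^{3}\right) = 0 \left(-3 + 2 \cdot 8\right) = 0 \left(-3 + 16\right) = 0 \cdot 13 = 0$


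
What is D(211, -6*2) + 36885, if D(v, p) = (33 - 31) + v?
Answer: 37098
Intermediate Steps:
D(v, p) = 2 + v
D(211, -6*2) + 36885 = (2 + 211) + 36885 = 213 + 36885 = 37098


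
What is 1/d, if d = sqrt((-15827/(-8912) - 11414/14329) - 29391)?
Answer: -4*I*sqrt(29954496880209148009)/3753107047253 ≈ -0.0058331*I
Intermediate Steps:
d = I*sqrt(29954496880209148009)/31925012 (d = sqrt((-15827*(-1/8912) - 11414*1/14329) - 29391) = sqrt((15827/8912 - 11414/14329) - 29391) = sqrt(125063515/127700048 - 29391) = sqrt(-3753107047253/127700048) = I*sqrt(29954496880209148009)/31925012 ≈ 171.44*I)
1/d = 1/(I*sqrt(29954496880209148009)/31925012) = -4*I*sqrt(29954496880209148009)/3753107047253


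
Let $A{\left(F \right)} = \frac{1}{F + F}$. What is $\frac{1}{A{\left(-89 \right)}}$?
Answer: $-178$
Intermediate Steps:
$A{\left(F \right)} = \frac{1}{2 F}$
$\frac{1}{A{\left(-89 \right)}} = \frac{1}{\frac{1}{2} \frac{1}{-89}} = \frac{1}{\frac{1}{2} \left(- \frac{1}{89}\right)} = \frac{1}{- \frac{1}{178}} = -178$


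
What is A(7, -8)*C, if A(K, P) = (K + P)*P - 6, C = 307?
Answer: 614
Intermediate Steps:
A(K, P) = -6 + P*(K + P) (A(K, P) = P*(K + P) - 6 = -6 + P*(K + P))
A(7, -8)*C = (-6 + (-8)² + 7*(-8))*307 = (-6 + 64 - 56)*307 = 2*307 = 614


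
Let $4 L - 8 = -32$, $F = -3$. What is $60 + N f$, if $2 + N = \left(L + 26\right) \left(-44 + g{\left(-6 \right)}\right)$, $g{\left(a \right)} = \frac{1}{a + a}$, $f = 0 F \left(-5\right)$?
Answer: $60$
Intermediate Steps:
$f = 0$ ($f = 0 \left(-3\right) \left(-5\right) = 0 \left(-5\right) = 0$)
$L = -6$ ($L = 2 + \frac{1}{4} \left(-32\right) = 2 - 8 = -6$)
$g{\left(a \right)} = \frac{1}{2 a}$
$N = - \frac{2651}{3}$ ($N = -2 + \left(-6 + 26\right) \left(-44 + \frac{1}{2 \left(-6\right)}\right) = -2 + 20 \left(-44 + \frac{1}{2} \left(- \frac{1}{6}\right)\right) = -2 + 20 \left(-44 - \frac{1}{12}\right) = -2 + 20 \left(- \frac{529}{12}\right) = -2 - \frac{2645}{3} = - \frac{2651}{3} \approx -883.67$)
$60 + N f = 60 - 0 = 60 + 0 = 60$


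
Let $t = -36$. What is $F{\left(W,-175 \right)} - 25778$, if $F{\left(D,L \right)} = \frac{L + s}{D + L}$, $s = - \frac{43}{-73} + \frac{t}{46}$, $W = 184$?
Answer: $- \frac{129941836}{5037} \approx -25797.0$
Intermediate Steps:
$s = - \frac{325}{1679}$ ($s = - \frac{43}{-73} - \frac{36}{46} = \left(-43\right) \left(- \frac{1}{73}\right) - \frac{18}{23} = \frac{43}{73} - \frac{18}{23} = - \frac{325}{1679} \approx -0.19357$)
$F{\left(D,L \right)} = \frac{- \frac{325}{1679} + L}{D + L}$ ($F{\left(D,L \right)} = \frac{L - \frac{325}{1679}}{D + L} = \frac{- \frac{325}{1679} + L}{D + L}$)
$F{\left(W,-175 \right)} - 25778 = \frac{- \frac{325}{1679} - 175}{184 - 175} - 25778 = \frac{1}{9} \left(- \frac{294150}{1679}\right) - 25778 = - \frac{98050}{5037} - 25778 = - \frac{129941836}{5037}$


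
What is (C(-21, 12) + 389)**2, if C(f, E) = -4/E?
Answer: 1359556/9 ≈ 1.5106e+5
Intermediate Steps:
(C(-21, 12) + 389)**2 = (-4/12 + 389)**2 = (-4*1/12 + 389)**2 = (-1/3 + 389)**2 = (1166/3)**2 = 1359556/9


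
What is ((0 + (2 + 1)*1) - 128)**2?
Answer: 15625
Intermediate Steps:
((0 + (2 + 1)*1) - 128)**2 = ((0 + 3*1) - 128)**2 = ((0 + 3) - 128)**2 = (3 - 128)**2 = (-125)**2 = 15625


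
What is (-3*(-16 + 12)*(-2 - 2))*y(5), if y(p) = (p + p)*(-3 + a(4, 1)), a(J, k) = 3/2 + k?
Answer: 240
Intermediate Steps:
a(J, k) = 3/2 + k (a(J, k) = 3*(½) + k = 3/2 + k)
y(p) = -p (y(p) = (p + p)*(-3 + (3/2 + 1)) = (2*p)*(-3 + 5/2) = (2*p)*(-½) = -p)
(-3*(-16 + 12)*(-2 - 2))*y(5) = (-3*(-16 + 12)*(-2 - 2))*(-1*5) = -(-12)*(-4)*(-5) = -3*16*(-5) = -48*(-5) = 240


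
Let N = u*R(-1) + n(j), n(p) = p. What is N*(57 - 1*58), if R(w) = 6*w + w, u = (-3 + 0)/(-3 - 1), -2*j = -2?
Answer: 17/4 ≈ 4.2500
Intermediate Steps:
j = 1 (j = -½*(-2) = 1)
u = ¾ (u = -3/(-4) = -3*(-¼) = ¾ ≈ 0.75000)
R(w) = 7*w
N = -17/4 (N = 3*(7*(-1))/4 + 1 = (¾)*(-7) + 1 = -21/4 + 1 = -17/4 ≈ -4.2500)
N*(57 - 1*58) = -17*(57 - 1*58)/4 = -17*(57 - 58)/4 = -17/4*(-1) = 17/4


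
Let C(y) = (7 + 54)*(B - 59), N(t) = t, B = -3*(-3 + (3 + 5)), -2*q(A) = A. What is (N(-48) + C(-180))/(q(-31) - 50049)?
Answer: 9124/100067 ≈ 0.091179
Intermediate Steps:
q(A) = -A/2
B = -15 (B = -3*(-3 + 8) = -3*5 = -15)
C(y) = -4514 (C(y) = (7 + 54)*(-15 - 59) = 61*(-74) = -4514)
(N(-48) + C(-180))/(q(-31) - 50049) = (-48 - 4514)/(-½*(-31) - 50049) = -4562/(31/2 - 50049) = -4562/(-100067/2) = -4562*(-2/100067) = 9124/100067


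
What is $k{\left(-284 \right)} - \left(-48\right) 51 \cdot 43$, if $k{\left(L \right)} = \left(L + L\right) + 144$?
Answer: $104840$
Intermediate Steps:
$k{\left(L \right)} = 144 + 2 L$ ($k{\left(L \right)} = 2 L + 144 = 144 + 2 L$)
$k{\left(-284 \right)} - \left(-48\right) 51 \cdot 43 = \left(144 + 2 \left(-284\right)\right) - \left(-48\right) 51 \cdot 43 = \left(144 - 568\right) - \left(-2448\right) 43 = -424 - -105264 = -424 + 105264 = 104840$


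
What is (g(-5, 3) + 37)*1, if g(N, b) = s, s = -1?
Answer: 36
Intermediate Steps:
g(N, b) = -1
(g(-5, 3) + 37)*1 = (-1 + 37)*1 = 36*1 = 36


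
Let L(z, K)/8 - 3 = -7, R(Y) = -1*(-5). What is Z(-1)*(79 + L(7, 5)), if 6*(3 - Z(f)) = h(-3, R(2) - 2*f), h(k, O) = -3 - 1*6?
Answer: 423/2 ≈ 211.50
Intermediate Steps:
R(Y) = 5
L(z, K) = -32 (L(z, K) = 24 + 8*(-7) = 24 - 56 = -32)
h(k, O) = -9 (h(k, O) = -3 - 6 = -9)
Z(f) = 9/2 (Z(f) = 3 - 1/6*(-9) = 3 + 3/2 = 9/2)
Z(-1)*(79 + L(7, 5)) = 9*(79 - 32)/2 = (9/2)*47 = 423/2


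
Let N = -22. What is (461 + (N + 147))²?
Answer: 343396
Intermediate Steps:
(461 + (N + 147))² = (461 + (-22 + 147))² = (461 + 125)² = 586² = 343396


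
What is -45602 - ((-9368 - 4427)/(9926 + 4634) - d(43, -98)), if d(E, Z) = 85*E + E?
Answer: -122021689/2912 ≈ -41903.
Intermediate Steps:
d(E, Z) = 86*E
-45602 - ((-9368 - 4427)/(9926 + 4634) - d(43, -98)) = -45602 - ((-9368 - 4427)/(9926 + 4634) - 86*43) = -45602 - (-13795/14560 - 1*3698) = -45602 - (-13795*1/14560 - 3698) = -45602 - (-2759/2912 - 3698) = -45602 - 1*(-10771335/2912) = -45602 + 10771335/2912 = -122021689/2912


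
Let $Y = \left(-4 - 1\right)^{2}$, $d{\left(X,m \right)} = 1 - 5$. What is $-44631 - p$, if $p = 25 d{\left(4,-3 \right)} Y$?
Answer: $-42131$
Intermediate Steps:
$d{\left(X,m \right)} = -4$
$Y = 25$ ($Y = \left(-5\right)^{2} = 25$)
$p = -2500$ ($p = 25 \left(-4\right) 25 = \left(-100\right) 25 = -2500$)
$-44631 - p = -44631 - -2500 = -44631 + 2500 = -42131$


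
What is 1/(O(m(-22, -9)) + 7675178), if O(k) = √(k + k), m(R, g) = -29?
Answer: 3837589/29454178665871 - I*√58/58908357331742 ≈ 1.3029e-7 - 1.2928e-13*I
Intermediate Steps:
O(k) = √2*√k (O(k) = √(2*k) = √2*√k)
1/(O(m(-22, -9)) + 7675178) = 1/(√2*√(-29) + 7675178) = 1/(√2*(I*√29) + 7675178) = 1/(I*√58 + 7675178) = 1/(7675178 + I*√58)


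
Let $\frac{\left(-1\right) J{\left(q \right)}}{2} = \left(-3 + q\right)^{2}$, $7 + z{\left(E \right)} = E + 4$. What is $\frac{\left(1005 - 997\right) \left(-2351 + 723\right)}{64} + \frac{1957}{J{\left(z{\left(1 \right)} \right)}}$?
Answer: $- \frac{6066}{25} \approx -242.64$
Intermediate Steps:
$z{\left(E \right)} = -3 + E$ ($z{\left(E \right)} = -7 + \left(E + 4\right) = -7 + \left(4 + E\right) = -3 + E$)
$J{\left(q \right)} = - 2 \left(-3 + q\right)^{2}$
$\frac{\left(1005 - 997\right) \left(-2351 + 723\right)}{64} + \frac{1957}{J{\left(z{\left(1 \right)} \right)}} = \frac{\left(1005 - 997\right) \left(-2351 + 723\right)}{64} + \frac{1957}{\left(-2\right) \left(-3 + \left(-3 + 1\right)\right)^{2}} = 8 \left(-1628\right) \frac{1}{64} + \frac{1957}{\left(-2\right) \left(-3 - 2\right)^{2}} = \left(-13024\right) \frac{1}{64} + \frac{1957}{\left(-2\right) \left(-5\right)^{2}} = - \frac{407}{2} + \frac{1957}{\left(-2\right) 25} = - \frac{407}{2} + \frac{1957}{-50} = - \frac{407}{2} + 1957 \left(- \frac{1}{50}\right) = - \frac{407}{2} - \frac{1957}{50} = - \frac{6066}{25}$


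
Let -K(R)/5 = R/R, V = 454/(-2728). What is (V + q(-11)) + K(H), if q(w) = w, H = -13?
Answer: -22051/1364 ≈ -16.166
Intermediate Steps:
V = -227/1364 (V = 454*(-1/2728) = -227/1364 ≈ -0.16642)
K(R) = -5 (K(R) = -5*R/R = -5*1 = -5)
(V + q(-11)) + K(H) = (-227/1364 - 11) - 5 = -15231/1364 - 5 = -22051/1364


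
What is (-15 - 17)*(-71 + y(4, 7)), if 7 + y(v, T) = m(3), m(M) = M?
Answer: 2400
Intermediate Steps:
y(v, T) = -4 (y(v, T) = -7 + 3 = -4)
(-15 - 17)*(-71 + y(4, 7)) = (-15 - 17)*(-71 - 4) = -32*(-75) = 2400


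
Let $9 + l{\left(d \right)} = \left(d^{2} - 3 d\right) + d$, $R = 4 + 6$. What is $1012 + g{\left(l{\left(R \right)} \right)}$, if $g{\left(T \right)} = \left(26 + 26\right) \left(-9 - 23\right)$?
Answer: $-652$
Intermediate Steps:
$R = 10$
$l{\left(d \right)} = -9 + d^{2} - 2 d$ ($l{\left(d \right)} = -9 + \left(\left(d^{2} - 3 d\right) + d\right) = -9 + \left(d^{2} - 2 d\right) = -9 + d^{2} - 2 d$)
$g{\left(T \right)} = -1664$ ($g{\left(T \right)} = 52 \left(-32\right) = -1664$)
$1012 + g{\left(l{\left(R \right)} \right)} = 1012 - 1664 = -652$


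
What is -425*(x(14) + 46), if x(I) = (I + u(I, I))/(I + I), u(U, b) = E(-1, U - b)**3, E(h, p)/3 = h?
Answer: -541875/28 ≈ -19353.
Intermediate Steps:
E(h, p) = 3*h
u(U, b) = -27 (u(U, b) = (3*(-1))**3 = (-3)**3 = -27)
x(I) = (-27 + I)/(2*I) (x(I) = (I - 27)/(I + I) = (-27 + I)/((2*I)) = (-27 + I)*(1/(2*I)) = (-27 + I)/(2*I))
-425*(x(14) + 46) = -425*((1/2)*(-27 + 14)/14 + 46) = -425*((1/2)*(1/14)*(-13) + 46) = -425*(-13/28 + 46) = -425*1275/28 = -541875/28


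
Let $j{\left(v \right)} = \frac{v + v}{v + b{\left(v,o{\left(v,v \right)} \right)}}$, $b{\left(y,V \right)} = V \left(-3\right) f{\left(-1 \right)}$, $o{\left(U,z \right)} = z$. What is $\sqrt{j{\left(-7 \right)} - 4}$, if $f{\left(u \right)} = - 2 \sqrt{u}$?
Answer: $\frac{\sqrt{-5402 - 444 i}}{37} \approx 0.081566 - 1.9881 i$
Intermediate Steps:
$b{\left(y,V \right)} = 6 i V$ ($b{\left(y,V \right)} = V \left(-3\right) \left(- 2 \sqrt{-1}\right) = - 3 V \left(- 2 i\right) = 6 i V$)
$j{\left(v \right)} = \frac{2 v}{v + 6 i v}$ ($j{\left(v \right)} = \frac{v + v}{v + 6 i v} = \frac{2 v}{v + 6 i v}$)
$\sqrt{j{\left(-7 \right)} - 4} = \sqrt{\left(\frac{2}{37} - \frac{12 i}{37}\right) - 4} = \sqrt{- \frac{146}{37} - \frac{12 i}{37}}$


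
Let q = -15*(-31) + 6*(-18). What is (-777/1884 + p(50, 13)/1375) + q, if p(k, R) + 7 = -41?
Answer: 307883231/863500 ≈ 356.55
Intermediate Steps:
q = 357 (q = 465 - 108 = 357)
p(k, R) = -48 (p(k, R) = -7 - 41 = -48)
(-777/1884 + p(50, 13)/1375) + q = (-777/1884 - 48/1375) + 357 = (-777*1/1884 - 48*1/1375) + 357 = (-259/628 - 48/1375) + 357 = -386269/863500 + 357 = 307883231/863500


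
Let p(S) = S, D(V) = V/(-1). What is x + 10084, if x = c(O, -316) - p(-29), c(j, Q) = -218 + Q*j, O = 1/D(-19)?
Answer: 187689/19 ≈ 9878.4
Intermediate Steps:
D(V) = -V (D(V) = V*(-1) = -V)
O = 1/19 (O = 1/(-1*(-19)) = 1/19 ≈ 0.052632)
x = -3907/19 (x = (-218 - 316*1/19) - 1*(-29) = (-218 - 316/19) + 29 = -4458/19 + 29 = -3907/19 ≈ -205.63)
x + 10084 = -3907/19 + 10084 = 187689/19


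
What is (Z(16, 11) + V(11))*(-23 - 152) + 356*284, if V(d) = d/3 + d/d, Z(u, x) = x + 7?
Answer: 291412/3 ≈ 97137.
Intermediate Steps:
Z(u, x) = 7 + x
V(d) = 1 + d/3 (V(d) = d*(1/3) + 1 = d/3 + 1 = 1 + d/3)
(Z(16, 11) + V(11))*(-23 - 152) + 356*284 = ((7 + 11) + (1 + (1/3)*11))*(-23 - 152) + 356*284 = (18 + (1 + 11/3))*(-175) + 101104 = (18 + 14/3)*(-175) + 101104 = (68/3)*(-175) + 101104 = -11900/3 + 101104 = 291412/3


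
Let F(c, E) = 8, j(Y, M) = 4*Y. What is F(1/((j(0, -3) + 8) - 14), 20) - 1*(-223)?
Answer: 231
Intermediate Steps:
F(1/((j(0, -3) + 8) - 14), 20) - 1*(-223) = 8 - 1*(-223) = 8 + 223 = 231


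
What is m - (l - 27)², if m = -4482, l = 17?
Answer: -4582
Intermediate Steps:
m - (l - 27)² = -4482 - (17 - 27)² = -4482 - 1*(-10)² = -4482 - 1*100 = -4482 - 100 = -4582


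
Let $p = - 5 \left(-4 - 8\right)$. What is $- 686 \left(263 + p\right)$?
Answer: $-221578$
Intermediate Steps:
$p = 60$ ($p = \left(-5\right) \left(-12\right) = 60$)
$- 686 \left(263 + p\right) = - 686 \left(263 + 60\right) = \left(-686\right) 323 = -221578$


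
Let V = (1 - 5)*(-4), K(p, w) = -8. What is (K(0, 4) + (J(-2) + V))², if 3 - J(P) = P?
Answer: 169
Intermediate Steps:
J(P) = 3 - P
V = 16 (V = -4*(-4) = 16)
(K(0, 4) + (J(-2) + V))² = (-8 + ((3 - 1*(-2)) + 16))² = (-8 + ((3 + 2) + 16))² = (-8 + (5 + 16))² = (-8 + 21)² = 13² = 169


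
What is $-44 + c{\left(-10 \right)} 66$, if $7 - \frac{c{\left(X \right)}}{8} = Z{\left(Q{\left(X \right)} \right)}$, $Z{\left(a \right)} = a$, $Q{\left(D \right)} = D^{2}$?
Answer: $-49148$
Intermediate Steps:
$c{\left(X \right)} = 56 - 8 X^{2}$
$-44 + c{\left(-10 \right)} 66 = -44 + \left(56 - 8 \left(-10\right)^{2}\right) 66 = -44 + \left(56 - 800\right) 66 = -44 - 49104 = -49148$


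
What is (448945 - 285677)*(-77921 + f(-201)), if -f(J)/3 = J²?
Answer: -32510577232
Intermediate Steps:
f(J) = -3*J²
(448945 - 285677)*(-77921 + f(-201)) = (448945 - 285677)*(-77921 - 3*(-201)²) = 163268*(-77921 - 3*40401) = 163268*(-77921 - 121203) = 163268*(-199124) = -32510577232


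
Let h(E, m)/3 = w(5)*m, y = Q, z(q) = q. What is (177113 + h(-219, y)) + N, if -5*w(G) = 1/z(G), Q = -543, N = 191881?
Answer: 9226479/25 ≈ 3.6906e+5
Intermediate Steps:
y = -543
w(G) = -1/(5*G)
h(E, m) = -3*m/25 (h(E, m) = 3*((-1/5/5)*m) = 3*((-1/5*1/5)*m) = 3*(-m/25) = -3*m/25)
(177113 + h(-219, y)) + N = (177113 - 3/25*(-543)) + 191881 = (177113 + 1629/25) + 191881 = 4429454/25 + 191881 = 9226479/25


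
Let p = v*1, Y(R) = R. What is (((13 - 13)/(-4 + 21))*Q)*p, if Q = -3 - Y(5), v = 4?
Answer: 0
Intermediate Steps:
p = 4 (p = 4*1 = 4)
Q = -8 (Q = -3 - 1*5 = -3 - 5 = -8)
(((13 - 13)/(-4 + 21))*Q)*p = (((13 - 13)/(-4 + 21))*(-8))*4 = ((0/17)*(-8))*4 = ((0*(1/17))*(-8))*4 = (0*(-8))*4 = 0*4 = 0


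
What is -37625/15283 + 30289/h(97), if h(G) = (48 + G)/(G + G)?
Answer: 3096498657/76415 ≈ 40522.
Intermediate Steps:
h(G) = (48 + G)/(2*G) (h(G) = (48 + G)/((2*G)) = (48 + G)*(1/(2*G)) = (48 + G)/(2*G))
-37625/15283 + 30289/h(97) = -37625/15283 + 30289/(((1/2)*(48 + 97)/97)) = -37625*1/15283 + 30289/(((1/2)*(1/97)*145)) = -37625/15283 + 30289/(145/194) = -37625/15283 + 30289*(194/145) = -37625/15283 + 5876066/145 = 3096498657/76415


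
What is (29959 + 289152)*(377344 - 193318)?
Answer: 58724720886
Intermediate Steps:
(29959 + 289152)*(377344 - 193318) = 319111*184026 = 58724720886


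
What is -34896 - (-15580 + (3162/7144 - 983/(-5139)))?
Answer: -354585944563/18356508 ≈ -19317.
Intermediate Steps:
-34896 - (-15580 + (3162/7144 - 983/(-5139))) = -34896 - (-15580 + (3162*(1/7144) - 983*(-1/5139))) = -34896 - (-15580 + (1581/3572 + 983/5139)) = -34896 - (-15580 + 11636035/18356508) = -34896 - 1*(-285982758605/18356508) = -34896 + 285982758605/18356508 = -354585944563/18356508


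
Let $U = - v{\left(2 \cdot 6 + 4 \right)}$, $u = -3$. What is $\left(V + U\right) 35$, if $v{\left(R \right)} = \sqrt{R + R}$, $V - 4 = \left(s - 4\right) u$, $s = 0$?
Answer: $560 - 140 \sqrt{2} \approx 362.01$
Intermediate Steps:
$V = 16$ ($V = 4 + \left(0 - 4\right) \left(-3\right) = 4 - -12 = 4 + 12 = 16$)
$v{\left(R \right)} = \sqrt{2} \sqrt{R}$ ($v{\left(R \right)} = \sqrt{2 R} = \sqrt{2} \sqrt{R}$)
$U = - 4 \sqrt{2}$ ($U = - \sqrt{2} \sqrt{2 \cdot 6 + 4} = - \sqrt{2} \sqrt{12 + 4} = - \sqrt{2} \sqrt{16} = - \sqrt{2} \cdot 4 = - 4 \sqrt{2} \approx -5.6569$)
$\left(V + U\right) 35 = \left(16 - 4 \sqrt{2}\right) 35 = 560 - 140 \sqrt{2}$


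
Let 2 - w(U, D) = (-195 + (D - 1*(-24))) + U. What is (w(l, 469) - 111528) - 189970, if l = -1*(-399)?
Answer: -302193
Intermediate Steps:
l = 399
w(U, D) = 173 - D - U (w(U, D) = 2 - ((-195 + (D - 1*(-24))) + U) = 2 - ((-195 + (D + 24)) + U) = 2 - ((-195 + (24 + D)) + U) = 2 - ((-171 + D) + U) = 2 - (-171 + D + U) = 2 + (171 - D - U) = 173 - D - U)
(w(l, 469) - 111528) - 189970 = ((173 - 1*469 - 1*399) - 111528) - 189970 = ((173 - 469 - 399) - 111528) - 189970 = (-695 - 111528) - 189970 = -112223 - 189970 = -302193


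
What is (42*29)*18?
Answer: 21924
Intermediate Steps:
(42*29)*18 = 1218*18 = 21924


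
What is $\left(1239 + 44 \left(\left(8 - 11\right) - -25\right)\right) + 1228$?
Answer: $3435$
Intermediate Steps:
$\left(1239 + 44 \left(\left(8 - 11\right) - -25\right)\right) + 1228 = \left(1239 + 44 \left(-3 + 25\right)\right) + 1228 = \left(1239 + 44 \cdot 22\right) + 1228 = \left(1239 + 968\right) + 1228 = 2207 + 1228 = 3435$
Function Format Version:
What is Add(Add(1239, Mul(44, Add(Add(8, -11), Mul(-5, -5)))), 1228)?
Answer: 3435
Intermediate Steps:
Add(Add(1239, Mul(44, Add(Add(8, -11), Mul(-5, -5)))), 1228) = Add(Add(1239, Mul(44, Add(-3, 25))), 1228) = Add(Add(1239, Mul(44, 22)), 1228) = Add(Add(1239, 968), 1228) = Add(2207, 1228) = 3435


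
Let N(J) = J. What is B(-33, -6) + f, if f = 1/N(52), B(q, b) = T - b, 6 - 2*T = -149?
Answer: 4343/52 ≈ 83.519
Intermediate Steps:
T = 155/2 (T = 3 - ½*(-149) = 3 + 149/2 = 155/2 ≈ 77.500)
B(q, b) = 155/2 - b
f = 1/52 ≈ 0.019231
B(-33, -6) + f = (155/2 - 1*(-6)) + 1/52 = (155/2 + 6) + 1/52 = 167/2 + 1/52 = 4343/52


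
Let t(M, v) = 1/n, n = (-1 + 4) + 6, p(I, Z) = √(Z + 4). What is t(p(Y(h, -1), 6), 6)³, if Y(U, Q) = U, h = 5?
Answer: 1/729 ≈ 0.0013717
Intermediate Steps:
p(I, Z) = √(4 + Z)
n = 9 (n = 3 + 6 = 9)
t(M, v) = ⅑ (t(M, v) = 1/9 = ⅑)
t(p(Y(h, -1), 6), 6)³ = (⅑)³ = 1/729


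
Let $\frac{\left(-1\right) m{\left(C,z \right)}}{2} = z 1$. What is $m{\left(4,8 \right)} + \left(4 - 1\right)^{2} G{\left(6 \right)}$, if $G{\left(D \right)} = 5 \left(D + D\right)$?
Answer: $524$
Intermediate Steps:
$m{\left(C,z \right)} = - 2 z$ ($m{\left(C,z \right)} = - 2 z 1 = - 2 z$)
$G{\left(D \right)} = 10 D$ ($G{\left(D \right)} = 5 \cdot 2 D = 10 D$)
$m{\left(4,8 \right)} + \left(4 - 1\right)^{2} G{\left(6 \right)} = \left(-2\right) 8 + \left(4 - 1\right)^{2} \cdot 10 \cdot 6 = -16 + \left(4 - 1\right)^{2} \cdot 60 = -16 + 3^{2} \cdot 60 = -16 + 9 \cdot 60 = -16 + 540 = 524$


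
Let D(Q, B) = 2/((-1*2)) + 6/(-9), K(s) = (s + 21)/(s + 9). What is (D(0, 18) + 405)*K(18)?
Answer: 15730/27 ≈ 582.59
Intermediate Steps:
K(s) = (21 + s)/(9 + s)
D(Q, B) = -5/3 (D(Q, B) = 2/(-2) + 6*(-⅑) = 2*(-½) - ⅔ = -1 - ⅔ = -5/3)
(D(0, 18) + 405)*K(18) = (-5/3 + 405)*((21 + 18)/(9 + 18)) = 1210*(39/27)/3 = 1210*((1/27)*39)/3 = (1210/3)*(13/9) = 15730/27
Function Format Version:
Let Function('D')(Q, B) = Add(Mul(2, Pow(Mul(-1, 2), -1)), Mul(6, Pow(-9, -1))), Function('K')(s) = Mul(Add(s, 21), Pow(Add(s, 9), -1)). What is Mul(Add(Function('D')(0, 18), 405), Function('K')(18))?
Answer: Rational(15730, 27) ≈ 582.59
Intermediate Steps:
Function('K')(s) = Mul(Pow(Add(9, s), -1), Add(21, s)) (Function('K')(s) = Mul(Add(21, s), Pow(Add(9, s), -1)) = Mul(Pow(Add(9, s), -1), Add(21, s)))
Function('D')(Q, B) = Rational(-5, 3) (Function('D')(Q, B) = Add(Mul(2, Pow(-2, -1)), Mul(6, Rational(-1, 9))) = Add(Mul(2, Rational(-1, 2)), Rational(-2, 3)) = Add(-1, Rational(-2, 3)) = Rational(-5, 3))
Mul(Add(Function('D')(0, 18), 405), Function('K')(18)) = Mul(Add(Rational(-5, 3), 405), Mul(Pow(Add(9, 18), -1), Add(21, 18))) = Mul(Rational(1210, 3), Mul(Pow(27, -1), 39)) = Mul(Rational(1210, 3), Mul(Rational(1, 27), 39)) = Mul(Rational(1210, 3), Rational(13, 9)) = Rational(15730, 27)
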